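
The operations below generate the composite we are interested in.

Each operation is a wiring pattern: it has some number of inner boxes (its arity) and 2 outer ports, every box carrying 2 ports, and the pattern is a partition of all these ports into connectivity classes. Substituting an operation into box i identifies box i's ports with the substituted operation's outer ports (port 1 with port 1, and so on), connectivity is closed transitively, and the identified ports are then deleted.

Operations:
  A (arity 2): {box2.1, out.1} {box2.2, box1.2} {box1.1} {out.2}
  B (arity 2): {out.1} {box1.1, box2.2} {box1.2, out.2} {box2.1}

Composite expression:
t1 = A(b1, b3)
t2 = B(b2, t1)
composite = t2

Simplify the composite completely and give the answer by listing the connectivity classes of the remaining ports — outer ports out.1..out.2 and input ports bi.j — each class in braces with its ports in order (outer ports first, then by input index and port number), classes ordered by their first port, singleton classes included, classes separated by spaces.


{out.1} {out.2, b2.2} {b1.1} {b1.2, b3.2} {b2.1} {b3.1}

Connectivity passes through glued B-boundaries; trace each wire chain.
after A, the pattern on (b1, b3) reads {out.1, b3.1} {out.2} {b1.1} {b1.2, b3.2} (out.j = its outer ports)
after B, the pattern on (b2, b1, b3) reads {out.1} {out.2, b2.2} {b1.1} {b1.2, b3.2} {b2.1} {b3.1} (out.j = its outer ports)


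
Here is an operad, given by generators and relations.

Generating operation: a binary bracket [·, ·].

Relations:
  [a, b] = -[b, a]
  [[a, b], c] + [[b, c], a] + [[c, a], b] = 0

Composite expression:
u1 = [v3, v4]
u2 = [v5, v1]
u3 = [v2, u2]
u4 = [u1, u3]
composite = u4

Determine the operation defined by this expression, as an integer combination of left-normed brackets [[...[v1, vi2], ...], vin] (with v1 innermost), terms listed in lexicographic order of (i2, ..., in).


-[[[[v1, v5], v2], v3], v4] + [[[[v1, v5], v2], v4], v3]

Expand each bracket as ab - ba; the v1-initial words give the coefficients.
Composite bracket: [[v3, v4], [v2, [v5, v1]]]
Expanding via [a, b] = ab - ba: 16 signed words (2^4 = 16).
Only words starting with v1 matter:
  word v1v5v2v3v4 has sign -1, contributing -[[[[v1, v5], v2], v3], v4]
  word v1v5v2v4v3 has sign +1, contributing +[[[[v1, v5], v2], v4], v3]


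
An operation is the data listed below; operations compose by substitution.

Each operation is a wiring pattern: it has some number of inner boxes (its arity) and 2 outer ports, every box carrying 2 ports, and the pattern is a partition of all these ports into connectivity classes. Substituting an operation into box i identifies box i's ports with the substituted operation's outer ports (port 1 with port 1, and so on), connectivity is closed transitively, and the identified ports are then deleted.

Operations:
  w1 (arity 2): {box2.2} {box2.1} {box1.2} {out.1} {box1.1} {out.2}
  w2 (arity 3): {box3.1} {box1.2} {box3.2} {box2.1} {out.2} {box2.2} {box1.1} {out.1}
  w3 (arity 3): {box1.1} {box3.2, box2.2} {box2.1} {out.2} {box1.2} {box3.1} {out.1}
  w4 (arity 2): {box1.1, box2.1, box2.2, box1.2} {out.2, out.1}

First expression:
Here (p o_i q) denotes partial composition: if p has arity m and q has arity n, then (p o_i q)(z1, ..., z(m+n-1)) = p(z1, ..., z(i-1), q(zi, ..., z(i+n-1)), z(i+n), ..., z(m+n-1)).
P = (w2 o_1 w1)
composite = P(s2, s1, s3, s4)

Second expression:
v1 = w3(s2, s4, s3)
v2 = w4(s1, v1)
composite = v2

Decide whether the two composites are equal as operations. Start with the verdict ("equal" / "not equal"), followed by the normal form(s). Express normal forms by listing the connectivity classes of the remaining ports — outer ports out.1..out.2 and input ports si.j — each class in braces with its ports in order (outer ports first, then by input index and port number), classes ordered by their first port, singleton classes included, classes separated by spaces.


not equal: they reduce to {out.1} {out.2} {s1.1} {s1.2} {s2.1} {s2.2} {s3.1} {s3.2} {s4.1} {s4.2} and {out.1, out.2} {s1.1, s1.2} {s2.1} {s2.2} {s3.1} {s3.2, s4.2} {s4.1}

In normal form, the first expression is {out.1} {out.2} {s1.1} {s1.2} {s2.1} {s2.2} {s3.1} {s3.2} {s4.1} {s4.2}
In normal form, the second expression is {out.1, out.2} {s1.1, s1.2} {s2.1} {s2.2} {s3.1} {s3.2, s4.2} {s4.1}
No match — not equal.


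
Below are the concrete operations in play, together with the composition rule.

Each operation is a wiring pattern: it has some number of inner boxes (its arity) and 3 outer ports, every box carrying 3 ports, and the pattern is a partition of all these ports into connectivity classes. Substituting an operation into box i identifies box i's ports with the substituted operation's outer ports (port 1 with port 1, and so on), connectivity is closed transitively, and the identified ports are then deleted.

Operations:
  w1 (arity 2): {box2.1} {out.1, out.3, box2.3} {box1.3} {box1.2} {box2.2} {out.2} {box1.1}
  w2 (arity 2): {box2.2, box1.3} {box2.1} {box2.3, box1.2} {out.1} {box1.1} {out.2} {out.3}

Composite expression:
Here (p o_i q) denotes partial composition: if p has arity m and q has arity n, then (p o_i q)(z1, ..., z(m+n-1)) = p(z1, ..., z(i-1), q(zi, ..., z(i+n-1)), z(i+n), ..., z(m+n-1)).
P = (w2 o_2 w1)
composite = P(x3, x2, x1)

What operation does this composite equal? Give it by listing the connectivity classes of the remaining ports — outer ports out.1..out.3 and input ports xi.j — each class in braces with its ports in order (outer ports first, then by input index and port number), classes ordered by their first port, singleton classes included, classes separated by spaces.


{out.1} {out.2} {out.3} {x1.1} {x1.2} {x1.3, x3.2} {x2.1} {x2.2} {x2.3} {x3.1} {x3.3}


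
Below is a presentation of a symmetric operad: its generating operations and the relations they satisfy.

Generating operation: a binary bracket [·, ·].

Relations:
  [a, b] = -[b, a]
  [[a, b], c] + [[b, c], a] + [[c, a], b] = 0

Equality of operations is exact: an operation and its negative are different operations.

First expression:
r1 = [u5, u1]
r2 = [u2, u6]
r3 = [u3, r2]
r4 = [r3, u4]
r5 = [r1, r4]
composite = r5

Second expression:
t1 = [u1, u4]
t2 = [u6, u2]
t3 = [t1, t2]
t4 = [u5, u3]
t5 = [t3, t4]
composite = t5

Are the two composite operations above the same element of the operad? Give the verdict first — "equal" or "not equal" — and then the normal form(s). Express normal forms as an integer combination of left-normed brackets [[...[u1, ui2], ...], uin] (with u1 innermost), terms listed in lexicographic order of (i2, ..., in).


not equal — first [[[[[u1, u5], u2], u6], u3], u4] - [[[[[u1, u5], u3], u2], u6], u4] + [[[[[u1, u5], u3], u6], u2], u4] - [[[[[u1, u5], u4], u2], u6], u3] + [[[[[u1, u5], u4], u3], u2], u6] - [[[[[u1, u5], u4], u3], u6], u2] + [[[[[u1, u5], u4], u6], u2], u3] - [[[[[u1, u5], u6], u2], u3], u4], second [[[[[u1, u4], u2], u6], u3], u5] - [[[[[u1, u4], u2], u6], u5], u3] - [[[[[u1, u4], u6], u2], u3], u5] + [[[[[u1, u4], u6], u2], u5], u3]

Normal form of the first expression: [[[[[u1, u5], u2], u6], u3], u4] - [[[[[u1, u5], u3], u2], u6], u4] + [[[[[u1, u5], u3], u6], u2], u4] - [[[[[u1, u5], u4], u2], u6], u3] + [[[[[u1, u5], u4], u3], u2], u6] - [[[[[u1, u5], u4], u3], u6], u2] + [[[[[u1, u5], u4], u6], u2], u3] - [[[[[u1, u5], u6], u2], u3], u4]
Normal form of the second expression: [[[[[u1, u4], u2], u6], u3], u5] - [[[[[u1, u4], u2], u6], u5], u3] - [[[[[u1, u4], u6], u2], u3], u5] + [[[[[u1, u4], u6], u2], u5], u3]
The normal forms differ: not equal.


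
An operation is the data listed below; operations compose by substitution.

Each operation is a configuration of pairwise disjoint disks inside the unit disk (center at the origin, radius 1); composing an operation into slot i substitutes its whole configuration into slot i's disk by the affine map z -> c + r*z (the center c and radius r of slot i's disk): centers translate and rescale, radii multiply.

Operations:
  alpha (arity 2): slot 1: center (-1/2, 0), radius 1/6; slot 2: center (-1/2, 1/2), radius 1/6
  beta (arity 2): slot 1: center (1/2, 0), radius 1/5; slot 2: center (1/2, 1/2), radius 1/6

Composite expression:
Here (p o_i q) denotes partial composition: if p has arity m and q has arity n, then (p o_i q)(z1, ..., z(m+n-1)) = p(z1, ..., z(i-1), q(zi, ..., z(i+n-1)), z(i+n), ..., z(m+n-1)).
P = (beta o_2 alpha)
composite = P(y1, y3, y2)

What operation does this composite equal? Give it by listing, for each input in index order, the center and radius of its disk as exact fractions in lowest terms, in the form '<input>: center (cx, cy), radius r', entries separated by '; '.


y1: center (1/2, 0), radius 1/5; y2: center (5/12, 7/12), radius 1/36; y3: center (5/12, 1/2), radius 1/36

Follow each y-input down from beta: c' goes to c + r*c', radius to r*r'.
y1: after 1 affine step, its disk has center (1/2, 0), radius 1/5
y3: after 2 affine steps, its disk has center (5/12, 1/2), radius 1/36
y2: after 2 affine steps, its disk has center (5/12, 7/12), radius 1/36


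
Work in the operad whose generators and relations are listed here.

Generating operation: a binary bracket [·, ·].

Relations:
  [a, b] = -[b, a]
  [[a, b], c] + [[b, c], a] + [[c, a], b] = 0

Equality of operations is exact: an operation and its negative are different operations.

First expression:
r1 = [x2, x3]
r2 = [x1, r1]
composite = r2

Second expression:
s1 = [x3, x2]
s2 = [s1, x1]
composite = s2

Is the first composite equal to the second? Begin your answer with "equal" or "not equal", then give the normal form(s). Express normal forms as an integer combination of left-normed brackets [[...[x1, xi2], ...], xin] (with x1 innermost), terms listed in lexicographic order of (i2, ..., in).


Normal form of the first expression: [[x1, x2], x3] - [[x1, x3], x2]
Normal form of the second expression: [[x1, x2], x3] - [[x1, x3], x2]
Both agree, so they are equal.

equal — both sides give [[x1, x2], x3] - [[x1, x3], x2]


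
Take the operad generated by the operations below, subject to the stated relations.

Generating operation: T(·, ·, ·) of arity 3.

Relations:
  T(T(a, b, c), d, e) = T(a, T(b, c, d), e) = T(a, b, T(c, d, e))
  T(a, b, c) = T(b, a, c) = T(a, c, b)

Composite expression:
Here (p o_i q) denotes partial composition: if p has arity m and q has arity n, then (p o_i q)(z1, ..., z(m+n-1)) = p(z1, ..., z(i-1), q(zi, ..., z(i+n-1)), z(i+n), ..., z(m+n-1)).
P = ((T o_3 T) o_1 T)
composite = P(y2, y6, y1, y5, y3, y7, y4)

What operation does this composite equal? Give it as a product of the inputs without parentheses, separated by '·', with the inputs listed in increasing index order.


Reordering under T is free, so list the y-inputs canonically.
T(y2, y6, y1) reduces to y2 · y6 · y1
T(y3, y7, y4) reduces to y3 · y7 · y4
T(T(y2, y6, y1), y5, T(y3, y7, y4)) reduces to y2 · y6 · y1 · y5 · y3 · y7 · y4
putting the inputs in ascending order: y1 · y2 · y3 · y4 · y5 · y6 · y7

y1 · y2 · y3 · y4 · y5 · y6 · y7


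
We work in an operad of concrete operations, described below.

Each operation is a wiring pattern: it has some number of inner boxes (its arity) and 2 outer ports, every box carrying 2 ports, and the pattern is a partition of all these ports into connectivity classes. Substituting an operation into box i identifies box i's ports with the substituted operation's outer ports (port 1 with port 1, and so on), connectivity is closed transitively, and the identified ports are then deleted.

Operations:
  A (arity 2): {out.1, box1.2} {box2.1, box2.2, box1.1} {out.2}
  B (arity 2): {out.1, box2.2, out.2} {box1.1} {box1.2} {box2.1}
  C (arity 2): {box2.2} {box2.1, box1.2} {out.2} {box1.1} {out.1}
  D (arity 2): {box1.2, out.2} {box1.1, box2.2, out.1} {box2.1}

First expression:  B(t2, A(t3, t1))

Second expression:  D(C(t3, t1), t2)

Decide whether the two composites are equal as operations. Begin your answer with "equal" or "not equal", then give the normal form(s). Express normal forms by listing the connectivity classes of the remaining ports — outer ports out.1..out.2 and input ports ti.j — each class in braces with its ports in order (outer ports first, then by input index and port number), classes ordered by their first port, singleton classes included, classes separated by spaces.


not equal — first {out.1, out.2} {t1.1, t1.2, t3.1} {t2.1} {t2.2} {t3.2}, second {out.1, t2.2} {out.2} {t1.1, t3.2} {t1.2} {t2.1} {t3.1}


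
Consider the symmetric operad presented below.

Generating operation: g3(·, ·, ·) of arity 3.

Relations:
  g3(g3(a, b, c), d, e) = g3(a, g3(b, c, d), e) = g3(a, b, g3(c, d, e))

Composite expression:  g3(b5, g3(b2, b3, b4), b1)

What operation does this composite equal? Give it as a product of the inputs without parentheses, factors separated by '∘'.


b5 ∘ b2 ∘ b3 ∘ b4 ∘ b1


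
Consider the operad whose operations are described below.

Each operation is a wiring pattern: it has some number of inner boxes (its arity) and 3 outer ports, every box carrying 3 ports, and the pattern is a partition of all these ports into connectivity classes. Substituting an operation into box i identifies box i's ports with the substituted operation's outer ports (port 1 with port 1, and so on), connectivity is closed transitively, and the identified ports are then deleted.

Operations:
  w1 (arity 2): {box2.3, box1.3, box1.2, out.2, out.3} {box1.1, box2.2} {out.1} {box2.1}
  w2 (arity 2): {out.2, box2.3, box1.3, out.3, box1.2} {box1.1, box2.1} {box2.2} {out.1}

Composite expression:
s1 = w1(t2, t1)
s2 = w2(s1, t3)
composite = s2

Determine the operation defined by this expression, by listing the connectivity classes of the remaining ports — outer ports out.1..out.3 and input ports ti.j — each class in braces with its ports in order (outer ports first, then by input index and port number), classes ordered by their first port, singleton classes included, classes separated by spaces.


{out.1} {out.2, out.3, t1.3, t2.2, t2.3, t3.3} {t1.1} {t1.2, t2.1} {t3.1} {t3.2}


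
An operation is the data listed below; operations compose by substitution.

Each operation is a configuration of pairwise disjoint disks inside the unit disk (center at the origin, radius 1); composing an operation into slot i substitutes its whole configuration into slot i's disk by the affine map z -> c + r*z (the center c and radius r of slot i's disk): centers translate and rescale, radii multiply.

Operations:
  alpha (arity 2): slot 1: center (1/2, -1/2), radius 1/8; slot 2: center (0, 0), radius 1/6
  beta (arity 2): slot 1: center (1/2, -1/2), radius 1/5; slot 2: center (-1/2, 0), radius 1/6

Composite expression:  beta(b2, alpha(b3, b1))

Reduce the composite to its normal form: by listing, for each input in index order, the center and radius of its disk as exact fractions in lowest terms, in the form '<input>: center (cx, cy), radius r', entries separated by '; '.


b1: center (-1/2, 0), radius 1/36; b2: center (1/2, -1/2), radius 1/5; b3: center (-5/12, -1/12), radius 1/48

Affine substitution under beta: radii multiply and b-centers shift.
input b2: applying the 1 nested substitution gives center (1/2, -1/2), radius 1/5
input b3: applying the 2 nested substitutions gives center (-5/12, -1/12), radius 1/48
input b1: applying the 2 nested substitutions gives center (-1/2, 0), radius 1/36


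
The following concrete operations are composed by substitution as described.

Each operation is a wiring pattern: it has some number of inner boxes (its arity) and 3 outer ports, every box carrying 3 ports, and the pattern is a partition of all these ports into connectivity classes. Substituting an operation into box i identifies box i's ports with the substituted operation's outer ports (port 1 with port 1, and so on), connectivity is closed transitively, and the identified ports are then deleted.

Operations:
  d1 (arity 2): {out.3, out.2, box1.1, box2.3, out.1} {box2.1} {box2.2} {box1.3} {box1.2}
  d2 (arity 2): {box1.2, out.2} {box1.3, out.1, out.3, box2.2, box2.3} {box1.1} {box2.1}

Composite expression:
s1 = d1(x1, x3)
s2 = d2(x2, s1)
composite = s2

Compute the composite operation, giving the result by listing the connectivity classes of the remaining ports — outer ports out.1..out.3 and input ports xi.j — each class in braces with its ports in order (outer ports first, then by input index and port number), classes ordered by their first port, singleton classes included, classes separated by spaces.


After gluing at d2, chains via deleted ports link the x-ports.
d1 over (x1, x3) gives {out.1, out.2, out.3, x1.1, x3.3} {x1.2} {x1.3} {x3.1} {x3.2}, out.j being that stage's outer ports
d2 over (x2, x1, x3) gives {out.1, out.3, x1.1, x2.3, x3.3} {out.2, x2.2} {x1.2} {x1.3} {x2.1} {x3.1} {x3.2}, out.j being that stage's outer ports

{out.1, out.3, x1.1, x2.3, x3.3} {out.2, x2.2} {x1.2} {x1.3} {x2.1} {x3.1} {x3.2}


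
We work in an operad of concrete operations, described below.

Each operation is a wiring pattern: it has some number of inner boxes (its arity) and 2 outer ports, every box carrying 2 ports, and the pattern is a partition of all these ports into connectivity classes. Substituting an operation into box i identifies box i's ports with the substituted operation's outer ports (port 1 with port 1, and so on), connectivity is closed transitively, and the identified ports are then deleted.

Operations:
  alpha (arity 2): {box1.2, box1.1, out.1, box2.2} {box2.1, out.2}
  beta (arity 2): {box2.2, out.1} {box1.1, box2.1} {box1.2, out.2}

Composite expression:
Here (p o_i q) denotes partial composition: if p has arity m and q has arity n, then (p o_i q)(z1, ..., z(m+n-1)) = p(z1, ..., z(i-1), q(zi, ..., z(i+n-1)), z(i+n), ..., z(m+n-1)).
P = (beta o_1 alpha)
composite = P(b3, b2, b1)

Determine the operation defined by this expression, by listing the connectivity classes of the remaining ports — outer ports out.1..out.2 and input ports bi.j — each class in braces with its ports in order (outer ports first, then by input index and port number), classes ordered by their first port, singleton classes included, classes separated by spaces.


{out.1, b1.2} {out.2, b2.1} {b1.1, b2.2, b3.1, b3.2}

Reachability decides: close wires over beta-identified ports.
composing alpha on (b3, b2), with out.j its own outer ports: {out.1, b2.2, b3.1, b3.2} {out.2, b2.1}
composing beta on (b3, b2, b1), with out.j its own outer ports: {out.1, b1.2} {out.2, b2.1} {b1.1, b2.2, b3.1, b3.2}


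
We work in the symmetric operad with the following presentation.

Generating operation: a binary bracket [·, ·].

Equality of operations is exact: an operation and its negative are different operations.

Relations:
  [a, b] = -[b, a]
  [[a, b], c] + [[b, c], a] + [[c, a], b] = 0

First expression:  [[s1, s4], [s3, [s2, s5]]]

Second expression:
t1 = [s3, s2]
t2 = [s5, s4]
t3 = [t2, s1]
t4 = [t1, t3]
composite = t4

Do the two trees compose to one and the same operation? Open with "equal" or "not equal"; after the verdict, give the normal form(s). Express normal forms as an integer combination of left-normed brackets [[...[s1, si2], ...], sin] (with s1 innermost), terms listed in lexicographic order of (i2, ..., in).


not equal; the first gives -[[[[s1, s4], s2], s5], s3] + [[[[s1, s4], s3], s2], s5] - [[[[s1, s4], s3], s5], s2] + [[[[s1, s4], s5], s2], s3] and the second [[[[s1, s4], s5], s2], s3] - [[[[s1, s4], s5], s3], s2] - [[[[s1, s5], s4], s2], s3] + [[[[s1, s5], s4], s3], s2]

Reducing the first expression gives -[[[[s1, s4], s2], s5], s3] + [[[[s1, s4], s3], s2], s5] - [[[[s1, s4], s3], s5], s2] + [[[[s1, s4], s5], s2], s3]
Reducing the second expression gives [[[[s1, s4], s5], s2], s3] - [[[[s1, s4], s5], s3], s2] - [[[[s1, s5], s4], s2], s3] + [[[[s1, s5], s4], s3], s2]
They disagree, so not equal.


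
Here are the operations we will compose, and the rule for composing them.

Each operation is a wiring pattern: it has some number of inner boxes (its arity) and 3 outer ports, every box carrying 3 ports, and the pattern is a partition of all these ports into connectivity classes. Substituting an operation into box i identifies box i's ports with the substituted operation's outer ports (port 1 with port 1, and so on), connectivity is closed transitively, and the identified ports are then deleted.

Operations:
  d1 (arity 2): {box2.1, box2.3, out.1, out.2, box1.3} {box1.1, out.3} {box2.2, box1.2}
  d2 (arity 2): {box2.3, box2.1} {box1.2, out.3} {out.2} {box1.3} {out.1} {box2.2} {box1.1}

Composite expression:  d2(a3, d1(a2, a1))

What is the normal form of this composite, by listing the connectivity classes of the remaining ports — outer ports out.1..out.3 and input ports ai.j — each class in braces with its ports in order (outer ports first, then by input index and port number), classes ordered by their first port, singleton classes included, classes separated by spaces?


{out.1} {out.2} {out.3, a3.2} {a1.1, a1.3, a2.1, a2.3} {a1.2, a2.2} {a3.1} {a3.3}


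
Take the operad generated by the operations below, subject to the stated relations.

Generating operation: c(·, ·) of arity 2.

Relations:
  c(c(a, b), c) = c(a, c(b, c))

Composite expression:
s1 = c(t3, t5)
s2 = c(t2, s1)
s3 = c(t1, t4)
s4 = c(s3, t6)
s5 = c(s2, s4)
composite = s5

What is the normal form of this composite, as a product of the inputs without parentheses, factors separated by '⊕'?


t2 ⊕ t3 ⊕ t5 ⊕ t1 ⊕ t4 ⊕ t6

Associativity of c dissolves the nesting; only the t-input order survives.
c(t3, t5) reduces to t3 ⊕ t5
c(t2, c(t3, t5)) reduces to t2 ⊕ t3 ⊕ t5
c(t1, t4) reduces to t1 ⊕ t4
c(c(t1, t4), t6) reduces to t1 ⊕ t4 ⊕ t6
c(c(t2, c(t3, t5)), c(c(t1, t4), t6)) reduces to t2 ⊕ t3 ⊕ t5 ⊕ t1 ⊕ t4 ⊕ t6


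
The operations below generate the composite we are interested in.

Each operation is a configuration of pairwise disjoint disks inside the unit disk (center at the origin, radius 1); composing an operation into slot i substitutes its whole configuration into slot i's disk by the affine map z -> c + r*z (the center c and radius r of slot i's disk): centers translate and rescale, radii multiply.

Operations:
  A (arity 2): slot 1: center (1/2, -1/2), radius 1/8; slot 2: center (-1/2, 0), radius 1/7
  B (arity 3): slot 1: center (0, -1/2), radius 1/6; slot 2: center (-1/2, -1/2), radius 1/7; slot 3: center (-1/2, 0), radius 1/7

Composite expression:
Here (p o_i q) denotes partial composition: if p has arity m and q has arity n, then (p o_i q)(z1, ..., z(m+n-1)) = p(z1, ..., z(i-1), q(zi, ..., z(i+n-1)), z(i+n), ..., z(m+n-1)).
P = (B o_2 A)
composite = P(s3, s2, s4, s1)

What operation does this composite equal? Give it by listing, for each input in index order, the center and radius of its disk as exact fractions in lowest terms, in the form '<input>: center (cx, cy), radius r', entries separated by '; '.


s1: center (-1/2, 0), radius 1/7; s2: center (-3/7, -4/7), radius 1/56; s3: center (0, -1/2), radius 1/6; s4: center (-4/7, -1/2), radius 1/49

Follow each s-input down from B: c' goes to c + r*c', radius to r*r'.
s3 passes through 1 substitution, ending at center (0, -1/2), radius 1/6
s2 passes through 2 substitutions, ending at center (-3/7, -4/7), radius 1/56
s4 passes through 2 substitutions, ending at center (-4/7, -1/2), radius 1/49
s1 passes through 1 substitution, ending at center (-1/2, 0), radius 1/7


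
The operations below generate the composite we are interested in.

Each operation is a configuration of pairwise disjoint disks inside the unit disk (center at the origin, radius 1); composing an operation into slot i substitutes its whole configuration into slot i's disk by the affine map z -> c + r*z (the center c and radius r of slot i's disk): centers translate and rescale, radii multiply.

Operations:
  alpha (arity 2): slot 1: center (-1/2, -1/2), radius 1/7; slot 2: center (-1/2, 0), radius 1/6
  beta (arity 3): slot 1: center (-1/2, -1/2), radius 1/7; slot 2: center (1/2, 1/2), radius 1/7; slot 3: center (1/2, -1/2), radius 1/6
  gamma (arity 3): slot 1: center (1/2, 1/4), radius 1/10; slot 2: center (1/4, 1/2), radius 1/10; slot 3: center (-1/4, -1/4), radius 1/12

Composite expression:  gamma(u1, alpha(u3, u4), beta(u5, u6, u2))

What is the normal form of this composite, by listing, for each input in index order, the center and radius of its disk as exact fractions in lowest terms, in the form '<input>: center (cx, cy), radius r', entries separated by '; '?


u1: center (1/2, 1/4), radius 1/10; u2: center (-5/24, -7/24), radius 1/72; u3: center (1/5, 9/20), radius 1/70; u4: center (1/5, 1/2), radius 1/60; u5: center (-7/24, -7/24), radius 1/84; u6: center (-5/24, -5/24), radius 1/84

Nesting under gamma composes maps z -> c + r*z down each u-path.
input u1: composing its 1 substitution step yields center (1/2, 1/4), radius 1/10
input u3: composing its 2 substitution steps yields center (1/5, 9/20), radius 1/70
input u4: composing its 2 substitution steps yields center (1/5, 1/2), radius 1/60
input u5: composing its 2 substitution steps yields center (-7/24, -7/24), radius 1/84
input u6: composing its 2 substitution steps yields center (-5/24, -5/24), radius 1/84
input u2: composing its 2 substitution steps yields center (-5/24, -7/24), radius 1/72


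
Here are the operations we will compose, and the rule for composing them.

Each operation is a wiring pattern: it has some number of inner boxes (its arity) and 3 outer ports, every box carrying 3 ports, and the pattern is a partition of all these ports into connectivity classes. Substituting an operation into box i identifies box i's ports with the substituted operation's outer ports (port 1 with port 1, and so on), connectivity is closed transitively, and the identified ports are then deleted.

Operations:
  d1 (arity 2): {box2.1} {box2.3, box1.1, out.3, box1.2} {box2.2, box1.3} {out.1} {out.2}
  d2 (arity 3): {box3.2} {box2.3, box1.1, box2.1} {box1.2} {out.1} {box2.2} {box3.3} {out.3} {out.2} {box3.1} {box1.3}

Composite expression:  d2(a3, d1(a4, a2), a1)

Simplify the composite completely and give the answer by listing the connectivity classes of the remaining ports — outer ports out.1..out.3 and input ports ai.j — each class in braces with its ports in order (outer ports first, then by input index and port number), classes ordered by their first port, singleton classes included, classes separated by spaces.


Treat the ports identified at d2 as solder joints: merge, then drop.
the subtree at d1 composes to {out.1} {out.2} {out.3, a2.3, a4.1, a4.2} {a2.1} {a2.2, a4.3} on (a4, a2); out.j = own outer ports
the subtree at d2 composes to {out.1} {out.2} {out.3} {a1.1} {a1.2} {a1.3} {a2.1} {a2.2, a4.3} {a2.3, a3.1, a4.1, a4.2} {a3.2} {a3.3} on (a3, a4, a2, a1); out.j = own outer ports

{out.1} {out.2} {out.3} {a1.1} {a1.2} {a1.3} {a2.1} {a2.2, a4.3} {a2.3, a3.1, a4.1, a4.2} {a3.2} {a3.3}


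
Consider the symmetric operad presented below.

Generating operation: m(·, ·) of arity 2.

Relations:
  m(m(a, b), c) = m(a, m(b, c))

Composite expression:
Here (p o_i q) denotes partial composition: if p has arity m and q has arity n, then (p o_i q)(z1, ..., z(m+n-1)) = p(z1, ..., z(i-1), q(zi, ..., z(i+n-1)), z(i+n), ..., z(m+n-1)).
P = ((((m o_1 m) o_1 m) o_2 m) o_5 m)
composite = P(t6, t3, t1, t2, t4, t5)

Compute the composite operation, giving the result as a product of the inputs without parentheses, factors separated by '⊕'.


t6 ⊕ t3 ⊕ t1 ⊕ t2 ⊕ t4 ⊕ t5

Every regrouping of m is equal, so read the t-inputs in written order.
m(t3, t1) linearizes to t3 ⊕ t1
m(t6, m(t3, t1)) linearizes to t6 ⊕ t3 ⊕ t1
m(m(t6, m(t3, t1)), t2) linearizes to t6 ⊕ t3 ⊕ t1 ⊕ t2
m(t4, t5) linearizes to t4 ⊕ t5
m(m(m(t6, m(t3, t1)), t2), m(t4, t5)) linearizes to t6 ⊕ t3 ⊕ t1 ⊕ t2 ⊕ t4 ⊕ t5


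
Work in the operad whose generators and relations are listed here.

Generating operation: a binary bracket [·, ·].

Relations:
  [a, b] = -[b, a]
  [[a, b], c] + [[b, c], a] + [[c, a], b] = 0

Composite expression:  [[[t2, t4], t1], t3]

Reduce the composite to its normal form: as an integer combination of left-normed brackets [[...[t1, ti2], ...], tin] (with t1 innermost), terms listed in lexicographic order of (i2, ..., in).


-[[[t1, t2], t4], t3] + [[[t1, t4], t2], t3]

Skip Jacobi rewriting: expand, keep t1-initial words, read off terms.
Composite bracket: [[[t2, t4], t1], t3]
Each bracket splits as ab - ba, giving 8 signed words (2^3 = 8).
Only words starting with t1 matter:
  t1t2t4t3 (sign -1) contributes -[[[t1, t2], t4], t3]
  t1t4t2t3 (sign +1) contributes +[[[t1, t4], t2], t3]


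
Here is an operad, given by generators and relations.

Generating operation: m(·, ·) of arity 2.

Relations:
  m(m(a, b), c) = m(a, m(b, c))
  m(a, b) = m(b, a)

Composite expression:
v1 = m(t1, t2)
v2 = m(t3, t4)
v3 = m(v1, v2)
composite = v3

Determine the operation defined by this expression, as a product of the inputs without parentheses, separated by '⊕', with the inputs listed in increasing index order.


t1 ⊕ t2 ⊕ t3 ⊕ t4

Key point: m commutes, so take the t-inputs in any fixed order.
m(t1, t2) reduces to t1 ⊕ t2
m(t3, t4) reduces to t3 ⊕ t4
m(m(t1, t2), m(t3, t4)) reduces to t1 ⊕ t2 ⊕ t3 ⊕ t4
commutativity sorts the factors: t1 ⊕ t2 ⊕ t3 ⊕ t4


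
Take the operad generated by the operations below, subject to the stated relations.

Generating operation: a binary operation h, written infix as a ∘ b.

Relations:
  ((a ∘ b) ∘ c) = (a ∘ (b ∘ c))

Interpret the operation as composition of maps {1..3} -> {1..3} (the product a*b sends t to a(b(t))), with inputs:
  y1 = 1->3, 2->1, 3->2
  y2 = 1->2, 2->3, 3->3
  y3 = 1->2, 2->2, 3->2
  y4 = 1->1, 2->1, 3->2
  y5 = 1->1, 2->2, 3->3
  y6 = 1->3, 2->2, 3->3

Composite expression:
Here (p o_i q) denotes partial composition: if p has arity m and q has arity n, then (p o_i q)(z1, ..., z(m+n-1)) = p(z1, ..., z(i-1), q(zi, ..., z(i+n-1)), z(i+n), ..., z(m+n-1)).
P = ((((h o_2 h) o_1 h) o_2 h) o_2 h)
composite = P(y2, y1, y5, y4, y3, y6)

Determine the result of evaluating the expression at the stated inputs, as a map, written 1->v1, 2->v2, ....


1->3, 2->3, 3->3

(y1 ∘ y5) = 1->3, 2->1, 3->2
((y1 ∘ y5) ∘ y4) = 1->3, 2->3, 3->1
(y2 ∘ ((y1 ∘ y5) ∘ y4)) = 1->3, 2->3, 3->2
(y3 ∘ y6) = 1->2, 2->2, 3->2
((y2 ∘ ((y1 ∘ y5) ∘ y4)) ∘ (y3 ∘ y6)) = 1->3, 2->3, 3->3


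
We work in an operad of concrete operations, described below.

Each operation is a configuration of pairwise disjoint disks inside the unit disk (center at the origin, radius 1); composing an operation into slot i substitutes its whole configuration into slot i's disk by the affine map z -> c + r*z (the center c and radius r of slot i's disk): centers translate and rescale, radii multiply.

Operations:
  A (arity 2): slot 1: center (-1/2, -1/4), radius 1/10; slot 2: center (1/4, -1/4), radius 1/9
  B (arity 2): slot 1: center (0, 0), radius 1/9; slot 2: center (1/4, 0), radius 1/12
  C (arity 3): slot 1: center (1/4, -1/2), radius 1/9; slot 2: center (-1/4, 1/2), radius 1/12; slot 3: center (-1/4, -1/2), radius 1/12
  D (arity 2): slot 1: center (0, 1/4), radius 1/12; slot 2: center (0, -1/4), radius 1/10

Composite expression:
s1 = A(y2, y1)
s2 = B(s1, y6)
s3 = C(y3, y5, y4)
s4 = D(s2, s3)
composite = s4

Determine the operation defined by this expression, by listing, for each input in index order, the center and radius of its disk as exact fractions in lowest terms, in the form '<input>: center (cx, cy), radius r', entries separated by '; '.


Affine substitution under D: radii multiply and y-centers shift.
input y2: applying the 3 nested substitutions gives center (-1/216, 107/432), radius 1/1080
input y1: applying the 3 nested substitutions gives center (1/432, 107/432), radius 1/972
input y6: applying the 2 nested substitutions gives center (1/48, 1/4), radius 1/144
input y3: applying the 2 nested substitutions gives center (1/40, -3/10), radius 1/90
input y5: applying the 2 nested substitutions gives center (-1/40, -1/5), radius 1/120
input y4: applying the 2 nested substitutions gives center (-1/40, -3/10), radius 1/120

y1: center (1/432, 107/432), radius 1/972; y2: center (-1/216, 107/432), radius 1/1080; y3: center (1/40, -3/10), radius 1/90; y4: center (-1/40, -3/10), radius 1/120; y5: center (-1/40, -1/5), radius 1/120; y6: center (1/48, 1/4), radius 1/144


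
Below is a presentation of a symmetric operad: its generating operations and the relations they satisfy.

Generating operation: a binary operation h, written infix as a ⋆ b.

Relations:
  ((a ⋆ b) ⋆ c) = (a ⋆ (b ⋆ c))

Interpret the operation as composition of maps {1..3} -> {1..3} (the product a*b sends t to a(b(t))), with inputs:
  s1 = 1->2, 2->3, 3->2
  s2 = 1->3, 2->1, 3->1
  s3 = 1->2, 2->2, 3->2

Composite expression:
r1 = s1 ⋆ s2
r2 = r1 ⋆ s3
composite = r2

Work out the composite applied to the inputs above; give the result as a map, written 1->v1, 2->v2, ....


1->2, 2->2, 3->2


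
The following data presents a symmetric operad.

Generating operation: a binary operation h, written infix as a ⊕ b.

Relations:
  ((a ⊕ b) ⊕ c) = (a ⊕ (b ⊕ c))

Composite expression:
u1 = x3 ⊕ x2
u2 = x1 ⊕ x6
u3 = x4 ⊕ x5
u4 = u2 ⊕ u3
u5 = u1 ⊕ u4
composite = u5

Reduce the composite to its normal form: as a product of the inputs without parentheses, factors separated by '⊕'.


All parenthesizations of h agree; list the x-inputs left to right.
(x3 ⊕ x2) collapses to x3 ⊕ x2
(x1 ⊕ x6) collapses to x1 ⊕ x6
(x4 ⊕ x5) collapses to x4 ⊕ x5
((x1 ⊕ x6) ⊕ (x4 ⊕ x5)) collapses to x1 ⊕ x6 ⊕ x4 ⊕ x5
((x3 ⊕ x2) ⊕ ((x1 ⊕ x6) ⊕ (x4 ⊕ x5))) collapses to x3 ⊕ x2 ⊕ x1 ⊕ x6 ⊕ x4 ⊕ x5

x3 ⊕ x2 ⊕ x1 ⊕ x6 ⊕ x4 ⊕ x5


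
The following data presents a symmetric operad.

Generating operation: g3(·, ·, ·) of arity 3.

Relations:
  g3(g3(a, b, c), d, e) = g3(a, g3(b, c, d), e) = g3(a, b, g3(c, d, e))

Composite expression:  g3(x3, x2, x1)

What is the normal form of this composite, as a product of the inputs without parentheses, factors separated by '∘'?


x3 ∘ x2 ∘ x1

The g3-tree's shape is irrelevant; the x-reading-order decides.
g3(x3, x2, x1) collapses to x3 ∘ x2 ∘ x1


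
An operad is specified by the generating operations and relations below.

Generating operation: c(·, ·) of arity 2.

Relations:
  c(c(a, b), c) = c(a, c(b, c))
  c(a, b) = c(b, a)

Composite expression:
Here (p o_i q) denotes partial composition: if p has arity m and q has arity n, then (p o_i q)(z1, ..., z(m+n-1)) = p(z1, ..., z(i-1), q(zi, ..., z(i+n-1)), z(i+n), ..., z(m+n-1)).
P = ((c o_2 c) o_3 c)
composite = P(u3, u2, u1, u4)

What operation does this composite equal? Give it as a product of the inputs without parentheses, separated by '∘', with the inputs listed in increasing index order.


u1 ∘ u2 ∘ u3 ∘ u4

Both nesting and order wash out for c; what remains is which u's occur.
c(u1, u4) unparenthesizes to u1 ∘ u4
c(u2, c(u1, u4)) unparenthesizes to u2 ∘ u1 ∘ u4
c(u3, c(u2, c(u1, u4))) unparenthesizes to u3 ∘ u2 ∘ u1 ∘ u4
commutativity sorts the factors: u1 ∘ u2 ∘ u3 ∘ u4


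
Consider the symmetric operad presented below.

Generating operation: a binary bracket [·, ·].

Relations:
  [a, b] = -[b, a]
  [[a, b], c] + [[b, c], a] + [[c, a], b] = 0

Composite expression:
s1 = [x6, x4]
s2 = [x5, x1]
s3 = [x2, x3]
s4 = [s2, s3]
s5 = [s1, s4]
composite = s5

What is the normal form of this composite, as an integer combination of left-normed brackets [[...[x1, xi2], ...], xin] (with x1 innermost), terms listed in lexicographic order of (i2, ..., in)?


-[[[[[x1, x5], x2], x3], x4], x6] + [[[[[x1, x5], x2], x3], x6], x4] + [[[[[x1, x5], x3], x2], x4], x6] - [[[[[x1, x5], x3], x2], x6], x4]

In the tensor algebra, words opening x1 carry the x1-anchored form.
Composite bracket: [[x6, x4], [[x5, x1], [x2, x3]]]
Under [a, b] = ab - ba we get 32 signed associative words (2^5 = 32).
The x1-initial words carry the normal form:
  x1x5x2x3x4x6 (sign -1) contributes -[[[[[x1, x5], x2], x3], x4], x6]
  x1x5x2x3x6x4 (sign +1) contributes +[[[[[x1, x5], x2], x3], x6], x4]
  x1x5x3x2x4x6 (sign +1) contributes +[[[[[x1, x5], x3], x2], x4], x6]
  x1x5x3x2x6x4 (sign -1) contributes -[[[[[x1, x5], x3], x2], x6], x4]


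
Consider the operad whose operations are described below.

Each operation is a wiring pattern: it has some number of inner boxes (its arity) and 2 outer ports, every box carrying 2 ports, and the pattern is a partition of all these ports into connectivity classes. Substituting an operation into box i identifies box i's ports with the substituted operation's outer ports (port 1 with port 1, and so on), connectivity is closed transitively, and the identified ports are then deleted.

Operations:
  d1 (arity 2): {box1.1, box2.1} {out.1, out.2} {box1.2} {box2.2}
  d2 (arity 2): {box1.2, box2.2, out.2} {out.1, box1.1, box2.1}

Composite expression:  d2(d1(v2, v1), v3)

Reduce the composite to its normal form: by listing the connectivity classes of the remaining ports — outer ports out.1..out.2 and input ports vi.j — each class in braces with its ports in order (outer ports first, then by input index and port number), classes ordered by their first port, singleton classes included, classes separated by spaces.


{out.1, out.2, v3.1, v3.2} {v1.1, v2.1} {v1.2} {v2.2}


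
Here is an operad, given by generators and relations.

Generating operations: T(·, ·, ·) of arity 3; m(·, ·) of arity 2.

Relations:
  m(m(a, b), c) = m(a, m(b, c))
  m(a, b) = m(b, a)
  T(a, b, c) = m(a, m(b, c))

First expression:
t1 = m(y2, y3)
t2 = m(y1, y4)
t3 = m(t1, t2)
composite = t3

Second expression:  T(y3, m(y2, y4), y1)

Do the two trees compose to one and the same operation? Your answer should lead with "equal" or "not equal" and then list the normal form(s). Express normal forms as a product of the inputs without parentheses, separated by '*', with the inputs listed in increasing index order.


equal; both compose to y1 * y2 * y3 * y4

In normal form, the first expression is y1 * y2 * y3 * y4
In normal form, the second expression is y1 * y2 * y3 * y4
The normal forms match — equal.


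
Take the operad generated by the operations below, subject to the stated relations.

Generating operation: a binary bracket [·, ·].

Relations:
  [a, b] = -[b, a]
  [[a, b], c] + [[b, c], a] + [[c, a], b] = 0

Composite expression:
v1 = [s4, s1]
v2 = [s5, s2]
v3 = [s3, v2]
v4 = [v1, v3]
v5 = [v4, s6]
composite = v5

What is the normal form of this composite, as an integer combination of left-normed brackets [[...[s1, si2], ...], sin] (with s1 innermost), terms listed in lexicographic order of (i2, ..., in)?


-[[[[[s1, s4], s2], s5], s3], s6] + [[[[[s1, s4], s3], s2], s5], s6] - [[[[[s1, s4], s3], s5], s2], s6] + [[[[[s1, s4], s5], s2], s3], s6]

Antisymmetry and Jacobi reduce to s1-anchored left-normed brackets.
Composite bracket: [[[s4, s1], [s3, [s5, s2]]], s6]
Under [a, b] = ab - ba we get 32 signed associative words (2^5 = 32).
Collect the words opening with s1:
  the word s1s4s2s5s3s6 carries sign -1 and contributes -[[[[[s1, s4], s2], s5], s3], s6]
  the word s1s4s3s2s5s6 carries sign +1 and contributes +[[[[[s1, s4], s3], s2], s5], s6]
  the word s1s4s3s5s2s6 carries sign -1 and contributes -[[[[[s1, s4], s3], s5], s2], s6]
  the word s1s4s5s2s3s6 carries sign +1 and contributes +[[[[[s1, s4], s5], s2], s3], s6]


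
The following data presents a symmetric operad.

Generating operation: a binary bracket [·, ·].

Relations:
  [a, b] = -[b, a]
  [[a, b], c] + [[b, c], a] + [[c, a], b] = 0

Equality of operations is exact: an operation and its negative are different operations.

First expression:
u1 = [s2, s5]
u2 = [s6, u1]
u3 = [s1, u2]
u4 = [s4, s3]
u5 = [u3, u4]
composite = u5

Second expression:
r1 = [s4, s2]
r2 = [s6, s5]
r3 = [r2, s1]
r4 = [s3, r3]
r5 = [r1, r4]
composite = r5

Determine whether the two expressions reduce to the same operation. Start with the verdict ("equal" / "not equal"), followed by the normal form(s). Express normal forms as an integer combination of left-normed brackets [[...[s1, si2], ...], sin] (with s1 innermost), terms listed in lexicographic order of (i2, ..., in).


The first composite normalizes to [[[[[s1, s2], s5], s6], s3], s4] - [[[[[s1, s2], s5], s6], s4], s3] - [[[[[s1, s5], s2], s6], s3], s4] + [[[[[s1, s5], s2], s6], s4], s3] - [[[[[s1, s6], s2], s5], s3], s4] + [[[[[s1, s6], s2], s5], s4], s3] + [[[[[s1, s6], s5], s2], s3], s4] - [[[[[s1, s6], s5], s2], s4], s3]
The second composite normalizes to -[[[[[s1, s5], s6], s3], s2], s4] + [[[[[s1, s5], s6], s3], s4], s2] + [[[[[s1, s6], s5], s3], s2], s4] - [[[[[s1, s6], s5], s3], s4], s2]
They disagree, so not equal.

not equal; first: [[[[[s1, s2], s5], s6], s3], s4] - [[[[[s1, s2], s5], s6], s4], s3] - [[[[[s1, s5], s2], s6], s3], s4] + [[[[[s1, s5], s2], s6], s4], s3] - [[[[[s1, s6], s2], s5], s3], s4] + [[[[[s1, s6], s2], s5], s4], s3] + [[[[[s1, s6], s5], s2], s3], s4] - [[[[[s1, s6], s5], s2], s4], s3]; second: -[[[[[s1, s5], s6], s3], s2], s4] + [[[[[s1, s5], s6], s3], s4], s2] + [[[[[s1, s6], s5], s3], s2], s4] - [[[[[s1, s6], s5], s3], s4], s2]
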